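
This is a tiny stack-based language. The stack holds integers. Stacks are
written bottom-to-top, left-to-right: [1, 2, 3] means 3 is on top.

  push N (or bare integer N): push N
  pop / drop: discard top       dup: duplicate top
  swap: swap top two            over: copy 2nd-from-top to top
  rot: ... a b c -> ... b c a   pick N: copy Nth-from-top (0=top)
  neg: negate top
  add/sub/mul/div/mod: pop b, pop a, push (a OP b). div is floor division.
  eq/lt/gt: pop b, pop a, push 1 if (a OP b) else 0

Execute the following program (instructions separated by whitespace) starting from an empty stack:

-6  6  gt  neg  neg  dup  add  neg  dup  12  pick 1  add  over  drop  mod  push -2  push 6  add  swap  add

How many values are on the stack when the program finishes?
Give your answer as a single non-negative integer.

After 'push -6': stack = [-6] (depth 1)
After 'push 6': stack = [-6, 6] (depth 2)
After 'gt': stack = [0] (depth 1)
After 'neg': stack = [0] (depth 1)
After 'neg': stack = [0] (depth 1)
After 'dup': stack = [0, 0] (depth 2)
After 'add': stack = [0] (depth 1)
After 'neg': stack = [0] (depth 1)
After 'dup': stack = [0, 0] (depth 2)
After 'push 12': stack = [0, 0, 12] (depth 3)
After 'pick 1': stack = [0, 0, 12, 0] (depth 4)
After 'add': stack = [0, 0, 12] (depth 3)
After 'over': stack = [0, 0, 12, 0] (depth 4)
After 'drop': stack = [0, 0, 12] (depth 3)
After 'mod': stack = [0, 0] (depth 2)
After 'push -2': stack = [0, 0, -2] (depth 3)
After 'push 6': stack = [0, 0, -2, 6] (depth 4)
After 'add': stack = [0, 0, 4] (depth 3)
After 'swap': stack = [0, 4, 0] (depth 3)
After 'add': stack = [0, 4] (depth 2)

Answer: 2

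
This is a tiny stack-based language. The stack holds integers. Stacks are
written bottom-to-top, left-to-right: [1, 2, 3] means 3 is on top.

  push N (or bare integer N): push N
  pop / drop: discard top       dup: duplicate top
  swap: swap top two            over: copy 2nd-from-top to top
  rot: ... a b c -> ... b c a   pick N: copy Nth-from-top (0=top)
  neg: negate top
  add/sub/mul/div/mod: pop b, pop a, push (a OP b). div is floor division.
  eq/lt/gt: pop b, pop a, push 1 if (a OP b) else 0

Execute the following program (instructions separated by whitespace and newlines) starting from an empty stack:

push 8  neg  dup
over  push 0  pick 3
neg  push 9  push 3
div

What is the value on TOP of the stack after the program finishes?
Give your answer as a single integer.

Answer: 3

Derivation:
After 'push 8': [8]
After 'neg': [-8]
After 'dup': [-8, -8]
After 'over': [-8, -8, -8]
After 'push 0': [-8, -8, -8, 0]
After 'pick 3': [-8, -8, -8, 0, -8]
After 'neg': [-8, -8, -8, 0, 8]
After 'push 9': [-8, -8, -8, 0, 8, 9]
After 'push 3': [-8, -8, -8, 0, 8, 9, 3]
After 'div': [-8, -8, -8, 0, 8, 3]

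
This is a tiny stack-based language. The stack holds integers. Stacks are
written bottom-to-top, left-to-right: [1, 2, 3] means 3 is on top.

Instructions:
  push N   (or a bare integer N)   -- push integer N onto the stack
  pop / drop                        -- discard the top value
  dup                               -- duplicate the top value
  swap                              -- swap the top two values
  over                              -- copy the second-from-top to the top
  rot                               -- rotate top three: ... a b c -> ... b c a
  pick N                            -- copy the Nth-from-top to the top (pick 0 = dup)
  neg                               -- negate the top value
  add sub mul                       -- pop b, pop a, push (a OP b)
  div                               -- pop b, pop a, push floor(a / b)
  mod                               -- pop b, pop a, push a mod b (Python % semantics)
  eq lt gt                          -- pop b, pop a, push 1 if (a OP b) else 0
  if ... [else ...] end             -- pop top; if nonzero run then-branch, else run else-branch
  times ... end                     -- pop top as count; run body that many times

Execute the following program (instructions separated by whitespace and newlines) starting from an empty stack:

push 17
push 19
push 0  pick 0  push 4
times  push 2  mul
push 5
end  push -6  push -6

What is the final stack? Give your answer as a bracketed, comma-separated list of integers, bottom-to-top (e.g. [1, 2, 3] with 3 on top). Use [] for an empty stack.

After 'push 17': [17]
After 'push 19': [17, 19]
After 'push 0': [17, 19, 0]
After 'pick 0': [17, 19, 0, 0]
After 'push 4': [17, 19, 0, 0, 4]
After 'times': [17, 19, 0, 0]
After 'push 2': [17, 19, 0, 0, 2]
After 'mul': [17, 19, 0, 0]
After 'push 5': [17, 19, 0, 0, 5]
After 'push 2': [17, 19, 0, 0, 5, 2]
After 'mul': [17, 19, 0, 0, 10]
After 'push 5': [17, 19, 0, 0, 10, 5]
After 'push 2': [17, 19, 0, 0, 10, 5, 2]
After 'mul': [17, 19, 0, 0, 10, 10]
After 'push 5': [17, 19, 0, 0, 10, 10, 5]
After 'push 2': [17, 19, 0, 0, 10, 10, 5, 2]
After 'mul': [17, 19, 0, 0, 10, 10, 10]
After 'push 5': [17, 19, 0, 0, 10, 10, 10, 5]
After 'push -6': [17, 19, 0, 0, 10, 10, 10, 5, -6]
After 'push -6': [17, 19, 0, 0, 10, 10, 10, 5, -6, -6]

Answer: [17, 19, 0, 0, 10, 10, 10, 5, -6, -6]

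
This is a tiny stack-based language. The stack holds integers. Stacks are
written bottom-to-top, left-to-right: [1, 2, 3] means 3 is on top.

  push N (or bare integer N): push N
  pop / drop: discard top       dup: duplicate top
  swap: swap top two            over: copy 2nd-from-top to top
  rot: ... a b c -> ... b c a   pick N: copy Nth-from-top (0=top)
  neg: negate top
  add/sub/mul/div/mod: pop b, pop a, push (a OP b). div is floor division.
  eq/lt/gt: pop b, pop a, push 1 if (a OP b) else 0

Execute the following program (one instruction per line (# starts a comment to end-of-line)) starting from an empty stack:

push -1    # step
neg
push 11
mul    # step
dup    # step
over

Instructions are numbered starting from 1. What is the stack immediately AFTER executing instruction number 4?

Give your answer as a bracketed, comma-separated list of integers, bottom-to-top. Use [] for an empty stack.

Step 1 ('push -1'): [-1]
Step 2 ('neg'): [1]
Step 3 ('push 11'): [1, 11]
Step 4 ('mul'): [11]

Answer: [11]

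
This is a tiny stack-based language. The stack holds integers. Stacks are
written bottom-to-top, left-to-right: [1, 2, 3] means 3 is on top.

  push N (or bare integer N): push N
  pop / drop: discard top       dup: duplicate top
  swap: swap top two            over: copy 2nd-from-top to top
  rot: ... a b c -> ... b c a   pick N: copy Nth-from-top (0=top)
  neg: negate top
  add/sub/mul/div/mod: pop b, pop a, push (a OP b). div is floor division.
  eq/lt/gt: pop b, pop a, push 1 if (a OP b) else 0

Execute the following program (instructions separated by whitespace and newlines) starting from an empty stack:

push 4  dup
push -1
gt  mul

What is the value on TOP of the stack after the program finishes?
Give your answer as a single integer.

After 'push 4': [4]
After 'dup': [4, 4]
After 'push -1': [4, 4, -1]
After 'gt': [4, 1]
After 'mul': [4]

Answer: 4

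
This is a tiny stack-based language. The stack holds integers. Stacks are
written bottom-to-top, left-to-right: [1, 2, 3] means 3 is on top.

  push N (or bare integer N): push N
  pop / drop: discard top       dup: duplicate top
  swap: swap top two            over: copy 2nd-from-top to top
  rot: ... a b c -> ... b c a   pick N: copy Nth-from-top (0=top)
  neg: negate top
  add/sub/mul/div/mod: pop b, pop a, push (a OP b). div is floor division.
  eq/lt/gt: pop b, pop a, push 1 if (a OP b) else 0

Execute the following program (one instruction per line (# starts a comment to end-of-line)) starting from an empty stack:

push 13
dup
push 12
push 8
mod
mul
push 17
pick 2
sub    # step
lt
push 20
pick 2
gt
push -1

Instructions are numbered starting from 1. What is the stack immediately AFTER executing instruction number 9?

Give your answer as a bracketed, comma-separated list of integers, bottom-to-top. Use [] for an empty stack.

Answer: [13, 52, 4]

Derivation:
Step 1 ('push 13'): [13]
Step 2 ('dup'): [13, 13]
Step 3 ('push 12'): [13, 13, 12]
Step 4 ('push 8'): [13, 13, 12, 8]
Step 5 ('mod'): [13, 13, 4]
Step 6 ('mul'): [13, 52]
Step 7 ('push 17'): [13, 52, 17]
Step 8 ('pick 2'): [13, 52, 17, 13]
Step 9 ('sub'): [13, 52, 4]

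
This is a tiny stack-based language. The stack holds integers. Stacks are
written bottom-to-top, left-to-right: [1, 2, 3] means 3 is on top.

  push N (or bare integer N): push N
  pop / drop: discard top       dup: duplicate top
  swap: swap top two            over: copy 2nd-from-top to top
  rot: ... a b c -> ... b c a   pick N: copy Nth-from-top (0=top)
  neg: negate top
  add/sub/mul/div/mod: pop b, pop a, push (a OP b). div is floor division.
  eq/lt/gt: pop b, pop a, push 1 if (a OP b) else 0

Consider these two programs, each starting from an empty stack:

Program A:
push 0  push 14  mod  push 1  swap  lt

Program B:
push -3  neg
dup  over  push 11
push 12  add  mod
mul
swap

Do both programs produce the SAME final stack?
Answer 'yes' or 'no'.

Program A trace:
  After 'push 0': [0]
  After 'push 14': [0, 14]
  After 'mod': [0]
  After 'push 1': [0, 1]
  After 'swap': [1, 0]
  After 'lt': [0]
Program A final stack: [0]

Program B trace:
  After 'push -3': [-3]
  After 'neg': [3]
  After 'dup': [3, 3]
  After 'over': [3, 3, 3]
  After 'push 11': [3, 3, 3, 11]
  After 'push 12': [3, 3, 3, 11, 12]
  After 'add': [3, 3, 3, 23]
  After 'mod': [3, 3, 3]
  After 'mul': [3, 9]
  After 'swap': [9, 3]
Program B final stack: [9, 3]
Same: no

Answer: no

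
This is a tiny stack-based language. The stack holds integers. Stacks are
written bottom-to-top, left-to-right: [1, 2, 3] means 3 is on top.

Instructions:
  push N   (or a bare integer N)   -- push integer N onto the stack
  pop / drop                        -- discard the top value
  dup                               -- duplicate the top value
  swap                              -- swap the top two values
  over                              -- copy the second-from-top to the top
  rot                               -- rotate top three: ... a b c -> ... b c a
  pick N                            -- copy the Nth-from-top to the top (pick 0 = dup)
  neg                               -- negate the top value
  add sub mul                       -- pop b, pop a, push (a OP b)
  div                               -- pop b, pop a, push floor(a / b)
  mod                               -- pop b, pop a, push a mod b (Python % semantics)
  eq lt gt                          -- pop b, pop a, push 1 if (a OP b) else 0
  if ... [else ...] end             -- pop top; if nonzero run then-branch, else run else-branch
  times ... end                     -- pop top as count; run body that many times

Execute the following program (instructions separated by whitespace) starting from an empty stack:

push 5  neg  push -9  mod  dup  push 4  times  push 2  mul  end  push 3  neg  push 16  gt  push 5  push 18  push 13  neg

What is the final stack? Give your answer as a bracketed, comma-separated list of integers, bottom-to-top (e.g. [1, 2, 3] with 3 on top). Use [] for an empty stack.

Answer: [-5, -80, 0, 5, 18, -13]

Derivation:
After 'push 5': [5]
After 'neg': [-5]
After 'push -9': [-5, -9]
After 'mod': [-5]
After 'dup': [-5, -5]
After 'push 4': [-5, -5, 4]
After 'times': [-5, -5]
After 'push 2': [-5, -5, 2]
After 'mul': [-5, -10]
After 'push 2': [-5, -10, 2]
After 'mul': [-5, -20]
After 'push 2': [-5, -20, 2]
After 'mul': [-5, -40]
After 'push 2': [-5, -40, 2]
After 'mul': [-5, -80]
After 'push 3': [-5, -80, 3]
After 'neg': [-5, -80, -3]
After 'push 16': [-5, -80, -3, 16]
After 'gt': [-5, -80, 0]
After 'push 5': [-5, -80, 0, 5]
After 'push 18': [-5, -80, 0, 5, 18]
After 'push 13': [-5, -80, 0, 5, 18, 13]
After 'neg': [-5, -80, 0, 5, 18, -13]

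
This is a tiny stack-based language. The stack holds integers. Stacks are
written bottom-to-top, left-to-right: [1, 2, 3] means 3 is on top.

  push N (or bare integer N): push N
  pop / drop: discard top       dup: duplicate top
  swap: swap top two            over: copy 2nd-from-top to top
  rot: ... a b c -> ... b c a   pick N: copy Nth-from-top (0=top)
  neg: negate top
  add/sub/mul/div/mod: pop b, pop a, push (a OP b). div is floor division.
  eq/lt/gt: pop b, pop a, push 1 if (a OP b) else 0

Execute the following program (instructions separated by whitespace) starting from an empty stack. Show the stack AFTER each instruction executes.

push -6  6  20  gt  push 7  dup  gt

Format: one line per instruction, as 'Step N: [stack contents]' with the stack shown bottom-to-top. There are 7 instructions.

Step 1: [-6]
Step 2: [-6, 6]
Step 3: [-6, 6, 20]
Step 4: [-6, 0]
Step 5: [-6, 0, 7]
Step 6: [-6, 0, 7, 7]
Step 7: [-6, 0, 0]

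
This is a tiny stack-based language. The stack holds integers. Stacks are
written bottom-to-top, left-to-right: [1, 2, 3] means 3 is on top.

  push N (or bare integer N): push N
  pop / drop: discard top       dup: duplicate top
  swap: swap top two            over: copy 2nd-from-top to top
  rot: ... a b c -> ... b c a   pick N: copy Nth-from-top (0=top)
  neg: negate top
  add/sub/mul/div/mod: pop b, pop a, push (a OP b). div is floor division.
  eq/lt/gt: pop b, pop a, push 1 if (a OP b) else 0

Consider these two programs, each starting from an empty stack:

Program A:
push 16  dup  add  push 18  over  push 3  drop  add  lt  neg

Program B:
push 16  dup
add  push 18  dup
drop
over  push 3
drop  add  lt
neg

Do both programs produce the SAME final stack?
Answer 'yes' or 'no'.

Answer: yes

Derivation:
Program A trace:
  After 'push 16': [16]
  After 'dup': [16, 16]
  After 'add': [32]
  After 'push 18': [32, 18]
  After 'over': [32, 18, 32]
  After 'push 3': [32, 18, 32, 3]
  After 'drop': [32, 18, 32]
  After 'add': [32, 50]
  After 'lt': [1]
  After 'neg': [-1]
Program A final stack: [-1]

Program B trace:
  After 'push 16': [16]
  After 'dup': [16, 16]
  After 'add': [32]
  After 'push 18': [32, 18]
  After 'dup': [32, 18, 18]
  After 'drop': [32, 18]
  After 'over': [32, 18, 32]
  After 'push 3': [32, 18, 32, 3]
  After 'drop': [32, 18, 32]
  After 'add': [32, 50]
  After 'lt': [1]
  After 'neg': [-1]
Program B final stack: [-1]
Same: yes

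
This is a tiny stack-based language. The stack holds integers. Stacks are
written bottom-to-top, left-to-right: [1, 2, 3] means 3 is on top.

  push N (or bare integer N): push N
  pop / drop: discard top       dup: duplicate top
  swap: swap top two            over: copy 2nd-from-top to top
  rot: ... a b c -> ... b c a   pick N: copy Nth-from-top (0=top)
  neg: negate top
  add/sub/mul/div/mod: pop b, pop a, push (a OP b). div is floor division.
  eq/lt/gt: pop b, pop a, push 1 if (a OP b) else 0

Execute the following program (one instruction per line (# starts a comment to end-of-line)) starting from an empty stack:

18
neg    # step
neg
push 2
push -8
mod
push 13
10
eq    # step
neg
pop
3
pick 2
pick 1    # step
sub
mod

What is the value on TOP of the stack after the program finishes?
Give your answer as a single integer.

Answer: 3

Derivation:
After 'push 18': [18]
After 'neg': [-18]
After 'neg': [18]
After 'push 2': [18, 2]
After 'push -8': [18, 2, -8]
After 'mod': [18, -6]
After 'push 13': [18, -6, 13]
After 'push 10': [18, -6, 13, 10]
After 'eq': [18, -6, 0]
After 'neg': [18, -6, 0]
After 'pop': [18, -6]
After 'push 3': [18, -6, 3]
After 'pick 2': [18, -6, 3, 18]
After 'pick 1': [18, -6, 3, 18, 3]
After 'sub': [18, -6, 3, 15]
After 'mod': [18, -6, 3]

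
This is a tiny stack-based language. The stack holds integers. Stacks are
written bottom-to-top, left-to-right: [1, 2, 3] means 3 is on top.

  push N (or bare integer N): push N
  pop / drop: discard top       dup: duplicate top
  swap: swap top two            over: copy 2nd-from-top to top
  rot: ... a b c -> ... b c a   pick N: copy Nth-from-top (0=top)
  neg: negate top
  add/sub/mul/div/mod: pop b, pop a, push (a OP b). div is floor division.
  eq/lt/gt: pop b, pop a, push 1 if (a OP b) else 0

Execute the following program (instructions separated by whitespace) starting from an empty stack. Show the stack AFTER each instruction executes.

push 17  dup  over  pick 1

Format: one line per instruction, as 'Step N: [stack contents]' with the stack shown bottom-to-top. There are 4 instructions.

Step 1: [17]
Step 2: [17, 17]
Step 3: [17, 17, 17]
Step 4: [17, 17, 17, 17]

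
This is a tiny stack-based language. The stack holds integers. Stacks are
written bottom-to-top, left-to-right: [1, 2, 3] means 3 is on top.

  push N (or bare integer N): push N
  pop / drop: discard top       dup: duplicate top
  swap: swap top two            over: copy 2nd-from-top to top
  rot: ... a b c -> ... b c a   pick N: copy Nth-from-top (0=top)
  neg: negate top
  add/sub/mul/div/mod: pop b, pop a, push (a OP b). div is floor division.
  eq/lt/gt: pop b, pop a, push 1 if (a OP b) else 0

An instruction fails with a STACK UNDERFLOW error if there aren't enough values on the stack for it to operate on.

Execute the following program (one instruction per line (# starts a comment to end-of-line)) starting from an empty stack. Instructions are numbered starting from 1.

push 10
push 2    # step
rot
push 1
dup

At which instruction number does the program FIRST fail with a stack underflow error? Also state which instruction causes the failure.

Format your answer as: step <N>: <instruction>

Answer: step 3: rot

Derivation:
Step 1 ('push 10'): stack = [10], depth = 1
Step 2 ('push 2'): stack = [10, 2], depth = 2
Step 3 ('rot'): needs 3 value(s) but depth is 2 — STACK UNDERFLOW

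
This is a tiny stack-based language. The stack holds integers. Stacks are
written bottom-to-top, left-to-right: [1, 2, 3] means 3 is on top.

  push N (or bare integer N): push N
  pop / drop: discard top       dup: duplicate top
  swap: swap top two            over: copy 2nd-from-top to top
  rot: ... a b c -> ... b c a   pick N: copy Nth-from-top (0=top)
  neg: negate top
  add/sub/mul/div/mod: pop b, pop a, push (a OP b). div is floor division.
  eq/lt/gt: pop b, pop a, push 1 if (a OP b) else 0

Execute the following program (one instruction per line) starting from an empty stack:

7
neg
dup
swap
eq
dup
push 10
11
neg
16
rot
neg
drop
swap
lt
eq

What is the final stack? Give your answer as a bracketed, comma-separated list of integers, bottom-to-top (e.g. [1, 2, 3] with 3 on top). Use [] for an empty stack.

After 'push 7': [7]
After 'neg': [-7]
After 'dup': [-7, -7]
After 'swap': [-7, -7]
After 'eq': [1]
After 'dup': [1, 1]
After 'push 10': [1, 1, 10]
After 'push 11': [1, 1, 10, 11]
After 'neg': [1, 1, 10, -11]
After 'push 16': [1, 1, 10, -11, 16]
After 'rot': [1, 1, -11, 16, 10]
After 'neg': [1, 1, -11, 16, -10]
After 'drop': [1, 1, -11, 16]
After 'swap': [1, 1, 16, -11]
After 'lt': [1, 1, 0]
After 'eq': [1, 0]

Answer: [1, 0]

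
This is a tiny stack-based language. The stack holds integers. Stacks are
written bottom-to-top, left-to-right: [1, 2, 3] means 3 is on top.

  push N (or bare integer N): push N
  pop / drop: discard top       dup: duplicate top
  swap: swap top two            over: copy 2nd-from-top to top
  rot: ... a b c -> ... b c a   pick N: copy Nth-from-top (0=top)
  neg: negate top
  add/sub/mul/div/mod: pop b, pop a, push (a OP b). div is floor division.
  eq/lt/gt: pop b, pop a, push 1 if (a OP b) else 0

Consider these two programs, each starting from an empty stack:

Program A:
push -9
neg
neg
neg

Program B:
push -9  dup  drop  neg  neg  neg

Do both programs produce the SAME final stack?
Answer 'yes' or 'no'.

Program A trace:
  After 'push -9': [-9]
  After 'neg': [9]
  After 'neg': [-9]
  After 'neg': [9]
Program A final stack: [9]

Program B trace:
  After 'push -9': [-9]
  After 'dup': [-9, -9]
  After 'drop': [-9]
  After 'neg': [9]
  After 'neg': [-9]
  After 'neg': [9]
Program B final stack: [9]
Same: yes

Answer: yes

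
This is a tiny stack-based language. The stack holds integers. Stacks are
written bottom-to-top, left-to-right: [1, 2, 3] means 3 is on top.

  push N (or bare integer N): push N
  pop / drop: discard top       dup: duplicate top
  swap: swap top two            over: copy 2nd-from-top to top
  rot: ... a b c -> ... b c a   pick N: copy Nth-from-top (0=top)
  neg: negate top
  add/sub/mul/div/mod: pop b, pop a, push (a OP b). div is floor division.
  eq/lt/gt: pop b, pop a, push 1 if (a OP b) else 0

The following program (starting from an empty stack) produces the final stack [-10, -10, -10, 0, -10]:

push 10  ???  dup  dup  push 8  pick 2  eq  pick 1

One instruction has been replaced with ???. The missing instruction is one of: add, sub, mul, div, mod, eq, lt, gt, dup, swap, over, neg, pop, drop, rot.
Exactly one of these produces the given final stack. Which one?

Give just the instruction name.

Stack before ???: [10]
Stack after ???:  [-10]
The instruction that transforms [10] -> [-10] is: neg

Answer: neg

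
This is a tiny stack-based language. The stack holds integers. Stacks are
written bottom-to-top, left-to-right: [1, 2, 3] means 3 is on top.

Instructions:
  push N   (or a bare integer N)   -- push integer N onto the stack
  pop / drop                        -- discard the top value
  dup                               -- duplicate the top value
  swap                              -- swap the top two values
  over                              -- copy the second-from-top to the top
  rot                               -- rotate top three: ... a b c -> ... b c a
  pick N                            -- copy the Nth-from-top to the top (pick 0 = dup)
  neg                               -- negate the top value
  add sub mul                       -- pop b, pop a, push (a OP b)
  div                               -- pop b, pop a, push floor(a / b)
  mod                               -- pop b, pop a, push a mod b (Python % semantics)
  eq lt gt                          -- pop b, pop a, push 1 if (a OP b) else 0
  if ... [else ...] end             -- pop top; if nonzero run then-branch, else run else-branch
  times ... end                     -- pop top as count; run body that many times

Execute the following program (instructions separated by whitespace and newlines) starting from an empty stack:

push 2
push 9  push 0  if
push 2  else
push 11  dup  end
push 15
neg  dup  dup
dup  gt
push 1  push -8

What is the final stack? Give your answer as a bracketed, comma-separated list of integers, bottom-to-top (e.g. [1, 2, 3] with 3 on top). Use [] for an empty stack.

Answer: [2, 9, 11, 11, -15, -15, 0, 1, -8]

Derivation:
After 'push 2': [2]
After 'push 9': [2, 9]
After 'push 0': [2, 9, 0]
After 'if': [2, 9]
After 'push 11': [2, 9, 11]
After 'dup': [2, 9, 11, 11]
After 'push 15': [2, 9, 11, 11, 15]
After 'neg': [2, 9, 11, 11, -15]
After 'dup': [2, 9, 11, 11, -15, -15]
After 'dup': [2, 9, 11, 11, -15, -15, -15]
After 'dup': [2, 9, 11, 11, -15, -15, -15, -15]
After 'gt': [2, 9, 11, 11, -15, -15, 0]
After 'push 1': [2, 9, 11, 11, -15, -15, 0, 1]
After 'push -8': [2, 9, 11, 11, -15, -15, 0, 1, -8]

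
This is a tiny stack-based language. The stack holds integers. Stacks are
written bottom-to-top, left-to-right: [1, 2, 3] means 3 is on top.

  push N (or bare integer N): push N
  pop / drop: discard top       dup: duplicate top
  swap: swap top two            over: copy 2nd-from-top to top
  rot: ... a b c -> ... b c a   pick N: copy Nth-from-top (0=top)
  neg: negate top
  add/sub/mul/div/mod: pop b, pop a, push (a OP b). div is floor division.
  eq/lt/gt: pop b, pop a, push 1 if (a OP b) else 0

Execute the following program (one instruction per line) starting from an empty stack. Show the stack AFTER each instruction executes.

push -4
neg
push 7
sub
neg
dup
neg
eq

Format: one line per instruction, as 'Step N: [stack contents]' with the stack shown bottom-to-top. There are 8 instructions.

Step 1: [-4]
Step 2: [4]
Step 3: [4, 7]
Step 4: [-3]
Step 5: [3]
Step 6: [3, 3]
Step 7: [3, -3]
Step 8: [0]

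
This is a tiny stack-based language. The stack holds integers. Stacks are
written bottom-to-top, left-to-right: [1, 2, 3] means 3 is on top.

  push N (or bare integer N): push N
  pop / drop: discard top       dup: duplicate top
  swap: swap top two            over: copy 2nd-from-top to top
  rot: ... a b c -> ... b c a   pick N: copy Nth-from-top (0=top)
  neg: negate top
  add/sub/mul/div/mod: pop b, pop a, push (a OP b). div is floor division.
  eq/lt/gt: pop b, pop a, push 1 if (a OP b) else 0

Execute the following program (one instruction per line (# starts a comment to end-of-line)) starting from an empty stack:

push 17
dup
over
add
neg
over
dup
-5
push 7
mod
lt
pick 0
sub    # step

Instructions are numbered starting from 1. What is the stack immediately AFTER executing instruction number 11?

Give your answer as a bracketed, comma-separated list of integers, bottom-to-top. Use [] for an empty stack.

Answer: [17, -34, 17, 0]

Derivation:
Step 1 ('push 17'): [17]
Step 2 ('dup'): [17, 17]
Step 3 ('over'): [17, 17, 17]
Step 4 ('add'): [17, 34]
Step 5 ('neg'): [17, -34]
Step 6 ('over'): [17, -34, 17]
Step 7 ('dup'): [17, -34, 17, 17]
Step 8 ('-5'): [17, -34, 17, 17, -5]
Step 9 ('push 7'): [17, -34, 17, 17, -5, 7]
Step 10 ('mod'): [17, -34, 17, 17, 2]
Step 11 ('lt'): [17, -34, 17, 0]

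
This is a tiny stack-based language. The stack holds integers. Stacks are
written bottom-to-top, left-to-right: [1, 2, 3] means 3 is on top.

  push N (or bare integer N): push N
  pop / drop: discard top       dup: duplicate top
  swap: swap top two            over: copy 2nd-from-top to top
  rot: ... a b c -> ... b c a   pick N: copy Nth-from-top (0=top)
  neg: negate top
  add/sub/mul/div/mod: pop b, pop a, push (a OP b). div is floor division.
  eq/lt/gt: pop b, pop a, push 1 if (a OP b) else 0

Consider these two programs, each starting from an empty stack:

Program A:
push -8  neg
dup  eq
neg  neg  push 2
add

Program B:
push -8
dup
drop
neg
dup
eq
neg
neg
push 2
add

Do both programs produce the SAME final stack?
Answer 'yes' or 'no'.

Answer: yes

Derivation:
Program A trace:
  After 'push -8': [-8]
  After 'neg': [8]
  After 'dup': [8, 8]
  After 'eq': [1]
  After 'neg': [-1]
  After 'neg': [1]
  After 'push 2': [1, 2]
  After 'add': [3]
Program A final stack: [3]

Program B trace:
  After 'push -8': [-8]
  After 'dup': [-8, -8]
  After 'drop': [-8]
  After 'neg': [8]
  After 'dup': [8, 8]
  After 'eq': [1]
  After 'neg': [-1]
  After 'neg': [1]
  After 'push 2': [1, 2]
  After 'add': [3]
Program B final stack: [3]
Same: yes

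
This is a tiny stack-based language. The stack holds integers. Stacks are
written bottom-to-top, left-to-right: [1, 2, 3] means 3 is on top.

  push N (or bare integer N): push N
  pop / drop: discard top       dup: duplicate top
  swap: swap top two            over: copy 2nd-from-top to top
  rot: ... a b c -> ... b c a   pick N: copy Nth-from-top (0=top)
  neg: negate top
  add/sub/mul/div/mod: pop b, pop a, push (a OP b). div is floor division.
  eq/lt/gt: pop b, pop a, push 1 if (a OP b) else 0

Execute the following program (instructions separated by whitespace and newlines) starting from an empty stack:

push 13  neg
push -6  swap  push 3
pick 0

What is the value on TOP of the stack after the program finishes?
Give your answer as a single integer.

Answer: 3

Derivation:
After 'push 13': [13]
After 'neg': [-13]
After 'push -6': [-13, -6]
After 'swap': [-6, -13]
After 'push 3': [-6, -13, 3]
After 'pick 0': [-6, -13, 3, 3]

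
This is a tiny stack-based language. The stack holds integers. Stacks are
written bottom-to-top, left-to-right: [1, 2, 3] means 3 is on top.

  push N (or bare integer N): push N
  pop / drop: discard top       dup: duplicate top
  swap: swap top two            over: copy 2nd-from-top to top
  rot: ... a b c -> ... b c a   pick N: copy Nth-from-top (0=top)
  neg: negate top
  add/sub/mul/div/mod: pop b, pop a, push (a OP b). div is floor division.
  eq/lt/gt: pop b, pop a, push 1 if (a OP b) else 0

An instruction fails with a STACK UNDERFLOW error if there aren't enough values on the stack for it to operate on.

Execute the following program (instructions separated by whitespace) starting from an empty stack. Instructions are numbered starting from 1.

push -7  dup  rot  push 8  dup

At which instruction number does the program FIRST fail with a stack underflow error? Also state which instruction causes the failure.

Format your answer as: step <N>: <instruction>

Step 1 ('push -7'): stack = [-7], depth = 1
Step 2 ('dup'): stack = [-7, -7], depth = 2
Step 3 ('rot'): needs 3 value(s) but depth is 2 — STACK UNDERFLOW

Answer: step 3: rot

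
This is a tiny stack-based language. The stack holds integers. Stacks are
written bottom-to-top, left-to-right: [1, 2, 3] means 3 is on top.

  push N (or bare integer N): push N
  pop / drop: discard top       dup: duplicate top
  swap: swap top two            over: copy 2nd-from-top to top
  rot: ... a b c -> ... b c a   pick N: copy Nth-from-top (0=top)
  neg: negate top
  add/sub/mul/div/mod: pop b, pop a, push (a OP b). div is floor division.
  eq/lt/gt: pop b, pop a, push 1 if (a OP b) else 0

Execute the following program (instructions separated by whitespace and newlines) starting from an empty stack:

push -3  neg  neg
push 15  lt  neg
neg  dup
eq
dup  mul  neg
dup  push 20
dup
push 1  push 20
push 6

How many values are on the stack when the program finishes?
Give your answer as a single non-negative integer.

Answer: 7

Derivation:
After 'push -3': stack = [-3] (depth 1)
After 'neg': stack = [3] (depth 1)
After 'neg': stack = [-3] (depth 1)
After 'push 15': stack = [-3, 15] (depth 2)
After 'lt': stack = [1] (depth 1)
After 'neg': stack = [-1] (depth 1)
After 'neg': stack = [1] (depth 1)
After 'dup': stack = [1, 1] (depth 2)
After 'eq': stack = [1] (depth 1)
After 'dup': stack = [1, 1] (depth 2)
After 'mul': stack = [1] (depth 1)
After 'neg': stack = [-1] (depth 1)
After 'dup': stack = [-1, -1] (depth 2)
After 'push 20': stack = [-1, -1, 20] (depth 3)
After 'dup': stack = [-1, -1, 20, 20] (depth 4)
After 'push 1': stack = [-1, -1, 20, 20, 1] (depth 5)
After 'push 20': stack = [-1, -1, 20, 20, 1, 20] (depth 6)
After 'push 6': stack = [-1, -1, 20, 20, 1, 20, 6] (depth 7)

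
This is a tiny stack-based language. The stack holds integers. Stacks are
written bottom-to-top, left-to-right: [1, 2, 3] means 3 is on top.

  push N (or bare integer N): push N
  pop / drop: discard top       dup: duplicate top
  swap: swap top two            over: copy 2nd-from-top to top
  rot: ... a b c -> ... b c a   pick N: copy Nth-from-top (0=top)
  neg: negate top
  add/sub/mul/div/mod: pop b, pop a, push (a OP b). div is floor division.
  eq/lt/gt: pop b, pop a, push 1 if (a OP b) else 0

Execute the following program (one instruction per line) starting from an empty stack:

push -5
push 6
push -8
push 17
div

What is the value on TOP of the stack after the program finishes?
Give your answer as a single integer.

After 'push -5': [-5]
After 'push 6': [-5, 6]
After 'push -8': [-5, 6, -8]
After 'push 17': [-5, 6, -8, 17]
After 'div': [-5, 6, -1]

Answer: -1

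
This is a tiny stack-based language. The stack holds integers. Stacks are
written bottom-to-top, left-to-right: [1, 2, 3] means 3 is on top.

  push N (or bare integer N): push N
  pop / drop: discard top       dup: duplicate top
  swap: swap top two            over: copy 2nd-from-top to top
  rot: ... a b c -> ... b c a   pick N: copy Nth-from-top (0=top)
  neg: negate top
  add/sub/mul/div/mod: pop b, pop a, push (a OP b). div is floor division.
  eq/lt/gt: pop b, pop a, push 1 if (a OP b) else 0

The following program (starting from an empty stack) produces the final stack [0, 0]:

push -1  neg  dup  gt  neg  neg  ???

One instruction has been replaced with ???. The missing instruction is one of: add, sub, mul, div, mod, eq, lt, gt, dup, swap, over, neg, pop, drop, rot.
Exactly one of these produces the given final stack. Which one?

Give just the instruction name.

Stack before ???: [0]
Stack after ???:  [0, 0]
The instruction that transforms [0] -> [0, 0] is: dup

Answer: dup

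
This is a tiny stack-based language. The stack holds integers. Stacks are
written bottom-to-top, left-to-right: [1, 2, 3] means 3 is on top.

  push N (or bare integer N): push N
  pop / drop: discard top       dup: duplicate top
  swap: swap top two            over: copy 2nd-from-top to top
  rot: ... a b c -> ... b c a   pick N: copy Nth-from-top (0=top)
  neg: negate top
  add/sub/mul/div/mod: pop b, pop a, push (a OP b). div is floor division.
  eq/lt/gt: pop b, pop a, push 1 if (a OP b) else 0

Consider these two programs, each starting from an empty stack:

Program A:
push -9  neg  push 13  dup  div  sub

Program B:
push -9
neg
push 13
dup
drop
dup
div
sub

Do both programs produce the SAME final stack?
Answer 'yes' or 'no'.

Program A trace:
  After 'push -9': [-9]
  After 'neg': [9]
  After 'push 13': [9, 13]
  After 'dup': [9, 13, 13]
  After 'div': [9, 1]
  After 'sub': [8]
Program A final stack: [8]

Program B trace:
  After 'push -9': [-9]
  After 'neg': [9]
  After 'push 13': [9, 13]
  After 'dup': [9, 13, 13]
  After 'drop': [9, 13]
  After 'dup': [9, 13, 13]
  After 'div': [9, 1]
  After 'sub': [8]
Program B final stack: [8]
Same: yes

Answer: yes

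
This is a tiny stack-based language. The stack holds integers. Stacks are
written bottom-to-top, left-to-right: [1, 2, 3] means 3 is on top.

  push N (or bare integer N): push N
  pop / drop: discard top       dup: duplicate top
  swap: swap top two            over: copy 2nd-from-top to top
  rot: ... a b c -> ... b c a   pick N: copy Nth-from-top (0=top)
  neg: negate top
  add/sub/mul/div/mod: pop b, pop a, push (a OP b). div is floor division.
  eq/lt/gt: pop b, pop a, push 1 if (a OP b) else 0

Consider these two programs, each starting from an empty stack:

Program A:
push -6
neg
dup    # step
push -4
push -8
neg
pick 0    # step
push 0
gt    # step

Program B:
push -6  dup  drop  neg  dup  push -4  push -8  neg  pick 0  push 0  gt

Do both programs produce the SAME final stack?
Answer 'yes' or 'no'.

Answer: yes

Derivation:
Program A trace:
  After 'push -6': [-6]
  After 'neg': [6]
  After 'dup': [6, 6]
  After 'push -4': [6, 6, -4]
  After 'push -8': [6, 6, -4, -8]
  After 'neg': [6, 6, -4, 8]
  After 'pick 0': [6, 6, -4, 8, 8]
  After 'push 0': [6, 6, -4, 8, 8, 0]
  After 'gt': [6, 6, -4, 8, 1]
Program A final stack: [6, 6, -4, 8, 1]

Program B trace:
  After 'push -6': [-6]
  After 'dup': [-6, -6]
  After 'drop': [-6]
  After 'neg': [6]
  After 'dup': [6, 6]
  After 'push -4': [6, 6, -4]
  After 'push -8': [6, 6, -4, -8]
  After 'neg': [6, 6, -4, 8]
  After 'pick 0': [6, 6, -4, 8, 8]
  After 'push 0': [6, 6, -4, 8, 8, 0]
  After 'gt': [6, 6, -4, 8, 1]
Program B final stack: [6, 6, -4, 8, 1]
Same: yes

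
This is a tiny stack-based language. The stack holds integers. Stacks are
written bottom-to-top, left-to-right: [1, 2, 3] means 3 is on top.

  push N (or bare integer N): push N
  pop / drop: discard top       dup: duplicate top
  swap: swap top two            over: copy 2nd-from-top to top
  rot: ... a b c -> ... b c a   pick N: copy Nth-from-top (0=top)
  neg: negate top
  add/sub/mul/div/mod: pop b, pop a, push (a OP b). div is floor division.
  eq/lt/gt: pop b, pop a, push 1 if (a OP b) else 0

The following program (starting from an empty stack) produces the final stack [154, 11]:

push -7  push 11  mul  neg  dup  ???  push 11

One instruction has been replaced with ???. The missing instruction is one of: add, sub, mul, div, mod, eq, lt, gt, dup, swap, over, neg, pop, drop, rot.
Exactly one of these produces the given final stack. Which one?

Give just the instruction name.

Answer: add

Derivation:
Stack before ???: [77, 77]
Stack after ???:  [154]
The instruction that transforms [77, 77] -> [154] is: add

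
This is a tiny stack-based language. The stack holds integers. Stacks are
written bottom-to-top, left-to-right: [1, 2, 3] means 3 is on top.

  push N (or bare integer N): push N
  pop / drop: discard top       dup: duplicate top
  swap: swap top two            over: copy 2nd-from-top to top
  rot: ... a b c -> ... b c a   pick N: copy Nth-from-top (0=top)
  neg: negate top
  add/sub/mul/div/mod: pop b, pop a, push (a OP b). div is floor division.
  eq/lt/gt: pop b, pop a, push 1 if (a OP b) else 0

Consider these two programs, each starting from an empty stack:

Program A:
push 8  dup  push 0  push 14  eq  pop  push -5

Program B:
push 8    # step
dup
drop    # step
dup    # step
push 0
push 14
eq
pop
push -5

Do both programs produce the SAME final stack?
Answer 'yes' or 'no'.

Program A trace:
  After 'push 8': [8]
  After 'dup': [8, 8]
  After 'push 0': [8, 8, 0]
  After 'push 14': [8, 8, 0, 14]
  After 'eq': [8, 8, 0]
  After 'pop': [8, 8]
  After 'push -5': [8, 8, -5]
Program A final stack: [8, 8, -5]

Program B trace:
  After 'push 8': [8]
  After 'dup': [8, 8]
  After 'drop': [8]
  After 'dup': [8, 8]
  After 'push 0': [8, 8, 0]
  After 'push 14': [8, 8, 0, 14]
  After 'eq': [8, 8, 0]
  After 'pop': [8, 8]
  After 'push -5': [8, 8, -5]
Program B final stack: [8, 8, -5]
Same: yes

Answer: yes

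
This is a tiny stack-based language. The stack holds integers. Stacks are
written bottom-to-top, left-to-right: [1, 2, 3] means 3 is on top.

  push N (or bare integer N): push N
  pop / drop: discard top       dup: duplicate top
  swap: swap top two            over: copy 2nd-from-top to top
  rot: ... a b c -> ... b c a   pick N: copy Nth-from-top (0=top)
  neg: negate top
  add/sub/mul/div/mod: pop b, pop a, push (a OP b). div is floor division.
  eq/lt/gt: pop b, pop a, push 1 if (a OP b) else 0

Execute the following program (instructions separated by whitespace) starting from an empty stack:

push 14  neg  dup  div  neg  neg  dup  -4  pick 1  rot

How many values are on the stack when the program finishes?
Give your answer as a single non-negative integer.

After 'push 14': stack = [14] (depth 1)
After 'neg': stack = [-14] (depth 1)
After 'dup': stack = [-14, -14] (depth 2)
After 'div': stack = [1] (depth 1)
After 'neg': stack = [-1] (depth 1)
After 'neg': stack = [1] (depth 1)
After 'dup': stack = [1, 1] (depth 2)
After 'push -4': stack = [1, 1, -4] (depth 3)
After 'pick 1': stack = [1, 1, -4, 1] (depth 4)
After 'rot': stack = [1, -4, 1, 1] (depth 4)

Answer: 4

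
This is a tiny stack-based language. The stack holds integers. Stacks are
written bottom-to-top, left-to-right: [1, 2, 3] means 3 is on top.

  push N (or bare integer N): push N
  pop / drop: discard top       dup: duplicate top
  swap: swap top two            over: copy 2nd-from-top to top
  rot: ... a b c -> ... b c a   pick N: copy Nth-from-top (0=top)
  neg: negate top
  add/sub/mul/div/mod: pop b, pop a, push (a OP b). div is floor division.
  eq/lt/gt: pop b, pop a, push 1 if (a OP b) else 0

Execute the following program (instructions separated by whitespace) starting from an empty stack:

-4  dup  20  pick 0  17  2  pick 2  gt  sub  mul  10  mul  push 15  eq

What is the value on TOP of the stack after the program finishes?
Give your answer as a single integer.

Answer: 0

Derivation:
After 'push -4': [-4]
After 'dup': [-4, -4]
After 'push 20': [-4, -4, 20]
After 'pick 0': [-4, -4, 20, 20]
After 'push 17': [-4, -4, 20, 20, 17]
After 'push 2': [-4, -4, 20, 20, 17, 2]
After 'pick 2': [-4, -4, 20, 20, 17, 2, 20]
After 'gt': [-4, -4, 20, 20, 17, 0]
After 'sub': [-4, -4, 20, 20, 17]
After 'mul': [-4, -4, 20, 340]
After 'push 10': [-4, -4, 20, 340, 10]
After 'mul': [-4, -4, 20, 3400]
After 'push 15': [-4, -4, 20, 3400, 15]
After 'eq': [-4, -4, 20, 0]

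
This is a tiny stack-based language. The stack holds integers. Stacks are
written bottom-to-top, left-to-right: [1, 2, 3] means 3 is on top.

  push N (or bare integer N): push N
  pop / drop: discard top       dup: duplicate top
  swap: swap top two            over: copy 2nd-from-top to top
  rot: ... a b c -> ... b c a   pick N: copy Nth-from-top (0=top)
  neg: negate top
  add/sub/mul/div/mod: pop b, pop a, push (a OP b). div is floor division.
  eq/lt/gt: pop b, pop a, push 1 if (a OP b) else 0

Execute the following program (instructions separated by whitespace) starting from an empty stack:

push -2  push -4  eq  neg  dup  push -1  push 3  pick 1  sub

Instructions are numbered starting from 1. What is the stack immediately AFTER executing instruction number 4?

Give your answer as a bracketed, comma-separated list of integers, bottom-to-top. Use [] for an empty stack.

Step 1 ('push -2'): [-2]
Step 2 ('push -4'): [-2, -4]
Step 3 ('eq'): [0]
Step 4 ('neg'): [0]

Answer: [0]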